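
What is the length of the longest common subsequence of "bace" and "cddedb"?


LCS of "bace" and "cddedb"
DP table:
           c    d    d    e    d    b
      0    0    0    0    0    0    0
  b   0    0    0    0    0    0    1
  a   0    0    0    0    0    0    1
  c   0    1    1    1    1    1    1
  e   0    1    1    1    2    2    2
LCS length = dp[4][6] = 2

2


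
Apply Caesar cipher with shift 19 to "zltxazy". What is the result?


Caesar cipher: shift "zltxazy" by 19
  'z' (pos 25) + 19 = pos 18 = 's'
  'l' (pos 11) + 19 = pos 4 = 'e'
  't' (pos 19) + 19 = pos 12 = 'm'
  'x' (pos 23) + 19 = pos 16 = 'q'
  'a' (pos 0) + 19 = pos 19 = 't'
  'z' (pos 25) + 19 = pos 18 = 's'
  'y' (pos 24) + 19 = pos 17 = 'r'
Result: semqtsr

semqtsr


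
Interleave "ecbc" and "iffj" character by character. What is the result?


Interleaving "ecbc" and "iffj":
  Position 0: 'e' from first, 'i' from second => "ei"
  Position 1: 'c' from first, 'f' from second => "cf"
  Position 2: 'b' from first, 'f' from second => "bf"
  Position 3: 'c' from first, 'j' from second => "cj"
Result: eicfbfcj

eicfbfcj


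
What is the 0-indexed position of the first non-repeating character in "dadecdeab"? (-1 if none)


Input: dadecdeab
Character frequencies:
  'a': 2
  'b': 1
  'c': 1
  'd': 3
  'e': 2
Scanning left to right for freq == 1:
  Position 0 ('d'): freq=3, skip
  Position 1 ('a'): freq=2, skip
  Position 2 ('d'): freq=3, skip
  Position 3 ('e'): freq=2, skip
  Position 4 ('c'): unique! => answer = 4

4


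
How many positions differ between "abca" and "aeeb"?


Comparing "abca" and "aeeb" position by position:
  Position 0: 'a' vs 'a' => same
  Position 1: 'b' vs 'e' => DIFFER
  Position 2: 'c' vs 'e' => DIFFER
  Position 3: 'a' vs 'b' => DIFFER
Positions that differ: 3

3


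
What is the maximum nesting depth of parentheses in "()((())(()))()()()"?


Input: "()((())(()))()()()"
Tracking depth:
  Position 0 '(': depth becomes 1
  Position 1 ')': depth becomes 0
  Position 2 '(': depth becomes 1
  Position 3 '(': depth becomes 2
  Position 4 '(': depth becomes 3
  Position 5 ')': depth becomes 2
  Position 6 ')': depth becomes 1
  Position 7 '(': depth becomes 2
  Position 8 '(': depth becomes 3
  Position 9 ')': depth becomes 2
  Position 10 ')': depth becomes 1
  Position 11 ')': depth becomes 0
  Position 12 '(': depth becomes 1
  Position 13 ')': depth becomes 0
  Position 14 '(': depth becomes 1
  Position 15 ')': depth becomes 0
  Position 16 '(': depth becomes 1
  Position 17 ')': depth becomes 0
Maximum depth reached: 3

3


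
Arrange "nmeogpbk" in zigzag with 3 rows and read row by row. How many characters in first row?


Zigzag "nmeogpbk" into 3 rows:
Placing characters:
  'n' => row 0
  'm' => row 1
  'e' => row 2
  'o' => row 1
  'g' => row 0
  'p' => row 1
  'b' => row 2
  'k' => row 1
Rows:
  Row 0: "ng"
  Row 1: "mopk"
  Row 2: "eb"
First row length: 2

2


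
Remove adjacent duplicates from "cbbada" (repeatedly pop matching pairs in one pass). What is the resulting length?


Input: cbbada
Stack-based adjacent duplicate removal:
  Read 'c': push. Stack: c
  Read 'b': push. Stack: cb
  Read 'b': matches stack top 'b' => pop. Stack: c
  Read 'a': push. Stack: ca
  Read 'd': push. Stack: cad
  Read 'a': push. Stack: cada
Final stack: "cada" (length 4)

4


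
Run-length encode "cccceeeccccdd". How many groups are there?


Input: cccceeeccccdd
Scanning for consecutive runs:
  Group 1: 'c' x 4 (positions 0-3)
  Group 2: 'e' x 3 (positions 4-6)
  Group 3: 'c' x 4 (positions 7-10)
  Group 4: 'd' x 2 (positions 11-12)
Total groups: 4

4


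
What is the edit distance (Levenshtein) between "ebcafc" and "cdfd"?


Computing edit distance: "ebcafc" -> "cdfd"
DP table:
           c    d    f    d
      0    1    2    3    4
  e   1    1    2    3    4
  b   2    2    2    3    4
  c   3    2    3    3    4
  a   4    3    3    4    4
  f   5    4    4    3    4
  c   6    5    5    4    4
Edit distance = dp[6][4] = 4

4


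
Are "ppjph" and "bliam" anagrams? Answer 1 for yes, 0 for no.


Strings: "ppjph", "bliam"
Sorted first:  hjppp
Sorted second: abilm
Differ at position 0: 'h' vs 'a' => not anagrams

0


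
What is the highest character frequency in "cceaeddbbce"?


Input: cceaeddbbce
Character counts:
  'a': 1
  'b': 2
  'c': 3
  'd': 2
  'e': 3
Maximum frequency: 3

3


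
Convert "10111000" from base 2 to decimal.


Input: "10111000" in base 2
Positional expansion:
  Digit '1' (value 1) x 2^7 = 128
  Digit '0' (value 0) x 2^6 = 0
  Digit '1' (value 1) x 2^5 = 32
  Digit '1' (value 1) x 2^4 = 16
  Digit '1' (value 1) x 2^3 = 8
  Digit '0' (value 0) x 2^2 = 0
  Digit '0' (value 0) x 2^1 = 0
  Digit '0' (value 0) x 2^0 = 0
Sum = 184

184


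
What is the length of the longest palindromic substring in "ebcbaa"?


Input: "ebcbaa"
Checking substrings for palindromes:
  [1:4] "bcb" (len 3) => palindrome
  [4:6] "aa" (len 2) => palindrome
Longest palindromic substring: "bcb" with length 3

3


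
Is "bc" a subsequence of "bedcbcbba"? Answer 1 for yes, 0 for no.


Check if "bc" is a subsequence of "bedcbcbba"
Greedy scan:
  Position 0 ('b'): matches sub[0] = 'b'
  Position 1 ('e'): no match needed
  Position 2 ('d'): no match needed
  Position 3 ('c'): matches sub[1] = 'c'
  Position 4 ('b'): no match needed
  Position 5 ('c'): no match needed
  Position 6 ('b'): no match needed
  Position 7 ('b'): no match needed
  Position 8 ('a'): no match needed
All 2 characters matched => is a subsequence

1


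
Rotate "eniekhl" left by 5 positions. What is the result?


Input: "eniekhl", rotate left by 5
First 5 characters: "eniek"
Remaining characters: "hl"
Concatenate remaining + first: "hl" + "eniek" = "hleniek"

hleniek


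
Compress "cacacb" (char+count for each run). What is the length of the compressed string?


Input: cacacb
Runs:
  'c' x 1 => "c1"
  'a' x 1 => "a1"
  'c' x 1 => "c1"
  'a' x 1 => "a1"
  'c' x 1 => "c1"
  'b' x 1 => "b1"
Compressed: "c1a1c1a1c1b1"
Compressed length: 12

12


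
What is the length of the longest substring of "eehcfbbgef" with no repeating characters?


Input: "eehcfbbgef"
Sliding window (track last position of each char):
  Position 0 ('e'): window [0,0] length 1 -- new best
  Position 1 ('e'): repeat (last at 0), move window start to 1
  Position 1 ('e'): window [1,1] length 1
  Position 2 ('h'): window [1,2] length 2 -- new best
  Position 3 ('c'): window [1,3] length 3 -- new best
  Position 4 ('f'): window [1,4] length 4 -- new best
  Position 5 ('b'): window [1,5] length 5 -- new best
  Position 6 ('b'): repeat (last at 5), move window start to 6
  Position 6 ('b'): window [6,6] length 1
  Position 7 ('g'): window [6,7] length 2
  Position 8 ('e'): window [6,8] length 3
  Position 9 ('f'): window [6,9] length 4
Longest substring with no repeats: "ehcfb" with length 5

5


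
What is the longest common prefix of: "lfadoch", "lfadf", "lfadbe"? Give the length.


Words: lfadoch, lfadf, lfadbe
  Position 0: all 'l' => match
  Position 1: all 'f' => match
  Position 2: all 'a' => match
  Position 3: all 'd' => match
  Position 4: ('o', 'f', 'b') => mismatch, stop
LCP = "lfad" (length 4)

4


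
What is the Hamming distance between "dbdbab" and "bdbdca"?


Comparing "dbdbab" and "bdbdca" position by position:
  Position 0: 'd' vs 'b' => differ
  Position 1: 'b' vs 'd' => differ
  Position 2: 'd' vs 'b' => differ
  Position 3: 'b' vs 'd' => differ
  Position 4: 'a' vs 'c' => differ
  Position 5: 'b' vs 'a' => differ
Total differences (Hamming distance): 6

6


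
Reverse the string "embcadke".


Input: embcadke
Reading characters right to left:
  Position 7: 'e'
  Position 6: 'k'
  Position 5: 'd'
  Position 4: 'a'
  Position 3: 'c'
  Position 2: 'b'
  Position 1: 'm'
  Position 0: 'e'
Reversed: ekdacbme

ekdacbme


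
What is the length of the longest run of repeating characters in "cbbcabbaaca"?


Input: "cbbcabbaaca"
Scanning for longest run:
  Position 1 ('b'): new char, reset run to 1
  Position 2 ('b'): continues run of 'b', length=2
  Position 3 ('c'): new char, reset run to 1
  Position 4 ('a'): new char, reset run to 1
  Position 5 ('b'): new char, reset run to 1
  Position 6 ('b'): continues run of 'b', length=2
  Position 7 ('a'): new char, reset run to 1
  Position 8 ('a'): continues run of 'a', length=2
  Position 9 ('c'): new char, reset run to 1
  Position 10 ('a'): new char, reset run to 1
Longest run: 'b' with length 2

2


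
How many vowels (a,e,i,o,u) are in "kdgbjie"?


Input: kdgbjie
Checking each character:
  'k' at position 0: consonant
  'd' at position 1: consonant
  'g' at position 2: consonant
  'b' at position 3: consonant
  'j' at position 4: consonant
  'i' at position 5: vowel (running total: 1)
  'e' at position 6: vowel (running total: 2)
Total vowels: 2

2


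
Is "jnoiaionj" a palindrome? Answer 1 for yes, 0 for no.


Input: jnoiaionj
Reversed: jnoiaionj
  Compare pos 0 ('j') with pos 8 ('j'): match
  Compare pos 1 ('n') with pos 7 ('n'): match
  Compare pos 2 ('o') with pos 6 ('o'): match
  Compare pos 3 ('i') with pos 5 ('i'): match
Result: palindrome

1


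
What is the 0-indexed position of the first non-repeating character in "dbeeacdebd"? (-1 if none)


Input: dbeeacdebd
Character frequencies:
  'a': 1
  'b': 2
  'c': 1
  'd': 3
  'e': 3
Scanning left to right for freq == 1:
  Position 0 ('d'): freq=3, skip
  Position 1 ('b'): freq=2, skip
  Position 2 ('e'): freq=3, skip
  Position 3 ('e'): freq=3, skip
  Position 4 ('a'): unique! => answer = 4

4


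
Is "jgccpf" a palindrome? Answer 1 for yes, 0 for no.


Input: jgccpf
Reversed: fpccgj
  Compare pos 0 ('j') with pos 5 ('f'): MISMATCH
  Compare pos 1 ('g') with pos 4 ('p'): MISMATCH
  Compare pos 2 ('c') with pos 3 ('c'): match
Result: not a palindrome

0


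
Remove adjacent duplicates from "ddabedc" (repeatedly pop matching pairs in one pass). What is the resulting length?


Input: ddabedc
Stack-based adjacent duplicate removal:
  Read 'd': push. Stack: d
  Read 'd': matches stack top 'd' => pop. Stack: (empty)
  Read 'a': push. Stack: a
  Read 'b': push. Stack: ab
  Read 'e': push. Stack: abe
  Read 'd': push. Stack: abed
  Read 'c': push. Stack: abedc
Final stack: "abedc" (length 5)

5


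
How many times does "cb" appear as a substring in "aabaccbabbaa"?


Searching for "cb" in "aabaccbabbaa"
Scanning each position:
  Position 0: "aa" => no
  Position 1: "ab" => no
  Position 2: "ba" => no
  Position 3: "ac" => no
  Position 4: "cc" => no
  Position 5: "cb" => MATCH
  Position 6: "ba" => no
  Position 7: "ab" => no
  Position 8: "bb" => no
  Position 9: "ba" => no
  Position 10: "aa" => no
Total occurrences: 1

1


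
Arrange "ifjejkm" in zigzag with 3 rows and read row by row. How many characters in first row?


Zigzag "ifjejkm" into 3 rows:
Placing characters:
  'i' => row 0
  'f' => row 1
  'j' => row 2
  'e' => row 1
  'j' => row 0
  'k' => row 1
  'm' => row 2
Rows:
  Row 0: "ij"
  Row 1: "fek"
  Row 2: "jm"
First row length: 2

2


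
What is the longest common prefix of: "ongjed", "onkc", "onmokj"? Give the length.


Words: ongjed, onkc, onmokj
  Position 0: all 'o' => match
  Position 1: all 'n' => match
  Position 2: ('g', 'k', 'm') => mismatch, stop
LCP = "on" (length 2)

2


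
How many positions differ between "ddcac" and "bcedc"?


Comparing "ddcac" and "bcedc" position by position:
  Position 0: 'd' vs 'b' => DIFFER
  Position 1: 'd' vs 'c' => DIFFER
  Position 2: 'c' vs 'e' => DIFFER
  Position 3: 'a' vs 'd' => DIFFER
  Position 4: 'c' vs 'c' => same
Positions that differ: 4

4


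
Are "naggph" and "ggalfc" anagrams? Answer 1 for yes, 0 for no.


Strings: "naggph", "ggalfc"
Sorted first:  agghnp
Sorted second: acfggl
Differ at position 1: 'g' vs 'c' => not anagrams

0


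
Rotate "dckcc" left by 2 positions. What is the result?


Input: "dckcc", rotate left by 2
First 2 characters: "dc"
Remaining characters: "kcc"
Concatenate remaining + first: "kcc" + "dc" = "kccdc"

kccdc


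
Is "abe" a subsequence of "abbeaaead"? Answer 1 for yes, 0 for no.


Check if "abe" is a subsequence of "abbeaaead"
Greedy scan:
  Position 0 ('a'): matches sub[0] = 'a'
  Position 1 ('b'): matches sub[1] = 'b'
  Position 2 ('b'): no match needed
  Position 3 ('e'): matches sub[2] = 'e'
  Position 4 ('a'): no match needed
  Position 5 ('a'): no match needed
  Position 6 ('e'): no match needed
  Position 7 ('a'): no match needed
  Position 8 ('d'): no match needed
All 3 characters matched => is a subsequence

1


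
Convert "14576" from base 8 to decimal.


Input: "14576" in base 8
Positional expansion:
  Digit '1' (value 1) x 8^4 = 4096
  Digit '4' (value 4) x 8^3 = 2048
  Digit '5' (value 5) x 8^2 = 320
  Digit '7' (value 7) x 8^1 = 56
  Digit '6' (value 6) x 8^0 = 6
Sum = 6526

6526


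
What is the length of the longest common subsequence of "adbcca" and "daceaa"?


LCS of "adbcca" and "daceaa"
DP table:
           d    a    c    e    a    a
      0    0    0    0    0    0    0
  a   0    0    1    1    1    1    1
  d   0    1    1    1    1    1    1
  b   0    1    1    1    1    1    1
  c   0    1    1    2    2    2    2
  c   0    1    1    2    2    2    2
  a   0    1    2    2    2    3    3
LCS length = dp[6][6] = 3

3


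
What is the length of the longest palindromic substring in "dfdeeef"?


Input: "dfdeeef"
Checking substrings for palindromes:
  [0:3] "dfd" (len 3) => palindrome
  [3:6] "eee" (len 3) => palindrome
  [3:5] "ee" (len 2) => palindrome
  [4:6] "ee" (len 2) => palindrome
Longest palindromic substring: "dfd" with length 3

3


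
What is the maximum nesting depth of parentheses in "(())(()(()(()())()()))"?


Input: "(())(()(()(()())()()))"
Tracking depth:
  Position 0 '(': depth becomes 1
  Position 1 '(': depth becomes 2
  Position 2 ')': depth becomes 1
  Position 3 ')': depth becomes 0
  Position 4 '(': depth becomes 1
  Position 5 '(': depth becomes 2
  Position 6 ')': depth becomes 1
  Position 7 '(': depth becomes 2
  Position 8 '(': depth becomes 3
  Position 9 ')': depth becomes 2
  Position 10 '(': depth becomes 3
  Position 11 '(': depth becomes 4
  Position 12 ')': depth becomes 3
  Position 13 '(': depth becomes 4
  Position 14 ')': depth becomes 3
  Position 15 ')': depth becomes 2
  Position 16 '(': depth becomes 3
  Position 17 ')': depth becomes 2
  Position 18 '(': depth becomes 3
  Position 19 ')': depth becomes 2
  Position 20 ')': depth becomes 1
  Position 21 ')': depth becomes 0
Maximum depth reached: 4

4


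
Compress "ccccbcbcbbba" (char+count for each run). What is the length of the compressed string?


Input: ccccbcbcbbba
Runs:
  'c' x 4 => "c4"
  'b' x 1 => "b1"
  'c' x 1 => "c1"
  'b' x 1 => "b1"
  'c' x 1 => "c1"
  'b' x 3 => "b3"
  'a' x 1 => "a1"
Compressed: "c4b1c1b1c1b3a1"
Compressed length: 14

14


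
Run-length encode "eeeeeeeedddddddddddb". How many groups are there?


Input: eeeeeeeedddddddddddb
Scanning for consecutive runs:
  Group 1: 'e' x 8 (positions 0-7)
  Group 2: 'd' x 11 (positions 8-18)
  Group 3: 'b' x 1 (positions 19-19)
Total groups: 3

3


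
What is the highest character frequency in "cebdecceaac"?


Input: cebdecceaac
Character counts:
  'a': 2
  'b': 1
  'c': 4
  'd': 1
  'e': 3
Maximum frequency: 4

4


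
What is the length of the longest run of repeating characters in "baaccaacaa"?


Input: "baaccaacaa"
Scanning for longest run:
  Position 1 ('a'): new char, reset run to 1
  Position 2 ('a'): continues run of 'a', length=2
  Position 3 ('c'): new char, reset run to 1
  Position 4 ('c'): continues run of 'c', length=2
  Position 5 ('a'): new char, reset run to 1
  Position 6 ('a'): continues run of 'a', length=2
  Position 7 ('c'): new char, reset run to 1
  Position 8 ('a'): new char, reset run to 1
  Position 9 ('a'): continues run of 'a', length=2
Longest run: 'a' with length 2

2


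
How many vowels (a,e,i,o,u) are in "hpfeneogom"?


Input: hpfeneogom
Checking each character:
  'h' at position 0: consonant
  'p' at position 1: consonant
  'f' at position 2: consonant
  'e' at position 3: vowel (running total: 1)
  'n' at position 4: consonant
  'e' at position 5: vowel (running total: 2)
  'o' at position 6: vowel (running total: 3)
  'g' at position 7: consonant
  'o' at position 8: vowel (running total: 4)
  'm' at position 9: consonant
Total vowels: 4

4


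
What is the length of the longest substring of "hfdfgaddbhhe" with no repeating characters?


Input: "hfdfgaddbhhe"
Sliding window (track last position of each char):
  Position 0 ('h'): window [0,0] length 1 -- new best
  Position 1 ('f'): window [0,1] length 2 -- new best
  Position 2 ('d'): window [0,2] length 3 -- new best
  Position 3 ('f'): repeat (last at 1), move window start to 2
  Position 3 ('f'): window [2,3] length 2
  Position 4 ('g'): window [2,4] length 3
  Position 5 ('a'): window [2,5] length 4 -- new best
  Position 6 ('d'): repeat (last at 2), move window start to 3
  Position 6 ('d'): window [3,6] length 4
  Position 7 ('d'): repeat (last at 6), move window start to 7
  Position 7 ('d'): window [7,7] length 1
  Position 8 ('b'): window [7,8] length 2
  Position 9 ('h'): window [7,9] length 3
  Position 10 ('h'): repeat (last at 9), move window start to 10
  Position 10 ('h'): window [10,10] length 1
  Position 11 ('e'): window [10,11] length 2
Longest substring with no repeats: "dfga" with length 4

4


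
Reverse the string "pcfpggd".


Input: pcfpggd
Reading characters right to left:
  Position 6: 'd'
  Position 5: 'g'
  Position 4: 'g'
  Position 3: 'p'
  Position 2: 'f'
  Position 1: 'c'
  Position 0: 'p'
Reversed: dggpfcp

dggpfcp


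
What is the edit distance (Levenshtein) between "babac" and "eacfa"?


Computing edit distance: "babac" -> "eacfa"
DP table:
           e    a    c    f    a
      0    1    2    3    4    5
  b   1    1    2    3    4    5
  a   2    2    1    2    3    4
  b   3    3    2    2    3    4
  a   4    4    3    3    3    3
  c   5    5    4    3    4    4
Edit distance = dp[5][5] = 4

4


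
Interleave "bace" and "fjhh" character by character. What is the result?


Interleaving "bace" and "fjhh":
  Position 0: 'b' from first, 'f' from second => "bf"
  Position 1: 'a' from first, 'j' from second => "aj"
  Position 2: 'c' from first, 'h' from second => "ch"
  Position 3: 'e' from first, 'h' from second => "eh"
Result: bfajcheh

bfajcheh


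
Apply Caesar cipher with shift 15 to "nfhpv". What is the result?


Caesar cipher: shift "nfhpv" by 15
  'n' (pos 13) + 15 = pos 2 = 'c'
  'f' (pos 5) + 15 = pos 20 = 'u'
  'h' (pos 7) + 15 = pos 22 = 'w'
  'p' (pos 15) + 15 = pos 4 = 'e'
  'v' (pos 21) + 15 = pos 10 = 'k'
Result: cuwek

cuwek


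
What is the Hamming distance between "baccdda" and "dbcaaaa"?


Comparing "baccdda" and "dbcaaaa" position by position:
  Position 0: 'b' vs 'd' => differ
  Position 1: 'a' vs 'b' => differ
  Position 2: 'c' vs 'c' => same
  Position 3: 'c' vs 'a' => differ
  Position 4: 'd' vs 'a' => differ
  Position 5: 'd' vs 'a' => differ
  Position 6: 'a' vs 'a' => same
Total differences (Hamming distance): 5

5


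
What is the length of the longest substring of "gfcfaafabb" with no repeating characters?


Input: "gfcfaafabb"
Sliding window (track last position of each char):
  Position 0 ('g'): window [0,0] length 1 -- new best
  Position 1 ('f'): window [0,1] length 2 -- new best
  Position 2 ('c'): window [0,2] length 3 -- new best
  Position 3 ('f'): repeat (last at 1), move window start to 2
  Position 3 ('f'): window [2,3] length 2
  Position 4 ('a'): window [2,4] length 3
  Position 5 ('a'): repeat (last at 4), move window start to 5
  Position 5 ('a'): window [5,5] length 1
  Position 6 ('f'): window [5,6] length 2
  Position 7 ('a'): repeat (last at 5), move window start to 6
  Position 7 ('a'): window [6,7] length 2
  Position 8 ('b'): window [6,8] length 3
  Position 9 ('b'): repeat (last at 8), move window start to 9
  Position 9 ('b'): window [9,9] length 1
Longest substring with no repeats: "gfc" with length 3

3


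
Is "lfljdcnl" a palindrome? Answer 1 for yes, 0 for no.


Input: lfljdcnl
Reversed: lncdjlfl
  Compare pos 0 ('l') with pos 7 ('l'): match
  Compare pos 1 ('f') with pos 6 ('n'): MISMATCH
  Compare pos 2 ('l') with pos 5 ('c'): MISMATCH
  Compare pos 3 ('j') with pos 4 ('d'): MISMATCH
Result: not a palindrome

0


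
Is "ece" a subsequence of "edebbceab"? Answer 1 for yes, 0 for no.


Check if "ece" is a subsequence of "edebbceab"
Greedy scan:
  Position 0 ('e'): matches sub[0] = 'e'
  Position 1 ('d'): no match needed
  Position 2 ('e'): no match needed
  Position 3 ('b'): no match needed
  Position 4 ('b'): no match needed
  Position 5 ('c'): matches sub[1] = 'c'
  Position 6 ('e'): matches sub[2] = 'e'
  Position 7 ('a'): no match needed
  Position 8 ('b'): no match needed
All 3 characters matched => is a subsequence

1


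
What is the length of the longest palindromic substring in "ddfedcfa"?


Input: "ddfedcfa"
Checking substrings for palindromes:
  [0:2] "dd" (len 2) => palindrome
Longest palindromic substring: "dd" with length 2

2


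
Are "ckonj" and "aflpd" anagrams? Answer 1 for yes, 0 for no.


Strings: "ckonj", "aflpd"
Sorted first:  cjkno
Sorted second: adflp
Differ at position 0: 'c' vs 'a' => not anagrams

0


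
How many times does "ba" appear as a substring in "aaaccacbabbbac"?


Searching for "ba" in "aaaccacbabbbac"
Scanning each position:
  Position 0: "aa" => no
  Position 1: "aa" => no
  Position 2: "ac" => no
  Position 3: "cc" => no
  Position 4: "ca" => no
  Position 5: "ac" => no
  Position 6: "cb" => no
  Position 7: "ba" => MATCH
  Position 8: "ab" => no
  Position 9: "bb" => no
  Position 10: "bb" => no
  Position 11: "ba" => MATCH
  Position 12: "ac" => no
Total occurrences: 2

2


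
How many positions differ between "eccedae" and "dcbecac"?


Comparing "eccedae" and "dcbecac" position by position:
  Position 0: 'e' vs 'd' => DIFFER
  Position 1: 'c' vs 'c' => same
  Position 2: 'c' vs 'b' => DIFFER
  Position 3: 'e' vs 'e' => same
  Position 4: 'd' vs 'c' => DIFFER
  Position 5: 'a' vs 'a' => same
  Position 6: 'e' vs 'c' => DIFFER
Positions that differ: 4

4


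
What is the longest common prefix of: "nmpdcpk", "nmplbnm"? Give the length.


Words: nmpdcpk, nmplbnm
  Position 0: all 'n' => match
  Position 1: all 'm' => match
  Position 2: all 'p' => match
  Position 3: ('d', 'l') => mismatch, stop
LCP = "nmp" (length 3)

3


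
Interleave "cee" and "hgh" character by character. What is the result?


Interleaving "cee" and "hgh":
  Position 0: 'c' from first, 'h' from second => "ch"
  Position 1: 'e' from first, 'g' from second => "eg"
  Position 2: 'e' from first, 'h' from second => "eh"
Result: chegeh

chegeh


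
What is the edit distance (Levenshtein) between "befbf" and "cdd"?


Computing edit distance: "befbf" -> "cdd"
DP table:
           c    d    d
      0    1    2    3
  b   1    1    2    3
  e   2    2    2    3
  f   3    3    3    3
  b   4    4    4    4
  f   5    5    5    5
Edit distance = dp[5][3] = 5

5


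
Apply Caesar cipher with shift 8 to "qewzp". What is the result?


Caesar cipher: shift "qewzp" by 8
  'q' (pos 16) + 8 = pos 24 = 'y'
  'e' (pos 4) + 8 = pos 12 = 'm'
  'w' (pos 22) + 8 = pos 4 = 'e'
  'z' (pos 25) + 8 = pos 7 = 'h'
  'p' (pos 15) + 8 = pos 23 = 'x'
Result: ymehx

ymehx


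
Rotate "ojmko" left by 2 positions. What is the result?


Input: "ojmko", rotate left by 2
First 2 characters: "oj"
Remaining characters: "mko"
Concatenate remaining + first: "mko" + "oj" = "mkooj"

mkooj


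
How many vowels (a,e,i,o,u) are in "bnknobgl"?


Input: bnknobgl
Checking each character:
  'b' at position 0: consonant
  'n' at position 1: consonant
  'k' at position 2: consonant
  'n' at position 3: consonant
  'o' at position 4: vowel (running total: 1)
  'b' at position 5: consonant
  'g' at position 6: consonant
  'l' at position 7: consonant
Total vowels: 1

1


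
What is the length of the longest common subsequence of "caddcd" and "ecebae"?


LCS of "caddcd" and "ecebae"
DP table:
           e    c    e    b    a    e
      0    0    0    0    0    0    0
  c   0    0    1    1    1    1    1
  a   0    0    1    1    1    2    2
  d   0    0    1    1    1    2    2
  d   0    0    1    1    1    2    2
  c   0    0    1    1    1    2    2
  d   0    0    1    1    1    2    2
LCS length = dp[6][6] = 2

2


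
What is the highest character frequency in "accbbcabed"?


Input: accbbcabed
Character counts:
  'a': 2
  'b': 3
  'c': 3
  'd': 1
  'e': 1
Maximum frequency: 3

3


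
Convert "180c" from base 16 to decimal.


Input: "180c" in base 16
Positional expansion:
  Digit '1' (value 1) x 16^3 = 4096
  Digit '8' (value 8) x 16^2 = 2048
  Digit '0' (value 0) x 16^1 = 0
  Digit 'c' (value 12) x 16^0 = 12
Sum = 6156

6156


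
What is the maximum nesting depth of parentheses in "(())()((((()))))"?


Input: "(())()((((()))))"
Tracking depth:
  Position 0 '(': depth becomes 1
  Position 1 '(': depth becomes 2
  Position 2 ')': depth becomes 1
  Position 3 ')': depth becomes 0
  Position 4 '(': depth becomes 1
  Position 5 ')': depth becomes 0
  Position 6 '(': depth becomes 1
  Position 7 '(': depth becomes 2
  Position 8 '(': depth becomes 3
  Position 9 '(': depth becomes 4
  Position 10 '(': depth becomes 5
  Position 11 ')': depth becomes 4
  Position 12 ')': depth becomes 3
  Position 13 ')': depth becomes 2
  Position 14 ')': depth becomes 1
  Position 15 ')': depth becomes 0
Maximum depth reached: 5

5


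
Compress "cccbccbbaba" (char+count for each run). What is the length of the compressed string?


Input: cccbccbbaba
Runs:
  'c' x 3 => "c3"
  'b' x 1 => "b1"
  'c' x 2 => "c2"
  'b' x 2 => "b2"
  'a' x 1 => "a1"
  'b' x 1 => "b1"
  'a' x 1 => "a1"
Compressed: "c3b1c2b2a1b1a1"
Compressed length: 14

14


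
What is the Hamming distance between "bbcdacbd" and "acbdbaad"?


Comparing "bbcdacbd" and "acbdbaad" position by position:
  Position 0: 'b' vs 'a' => differ
  Position 1: 'b' vs 'c' => differ
  Position 2: 'c' vs 'b' => differ
  Position 3: 'd' vs 'd' => same
  Position 4: 'a' vs 'b' => differ
  Position 5: 'c' vs 'a' => differ
  Position 6: 'b' vs 'a' => differ
  Position 7: 'd' vs 'd' => same
Total differences (Hamming distance): 6

6


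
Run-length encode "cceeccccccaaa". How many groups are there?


Input: cceeccccccaaa
Scanning for consecutive runs:
  Group 1: 'c' x 2 (positions 0-1)
  Group 2: 'e' x 2 (positions 2-3)
  Group 3: 'c' x 6 (positions 4-9)
  Group 4: 'a' x 3 (positions 10-12)
Total groups: 4

4


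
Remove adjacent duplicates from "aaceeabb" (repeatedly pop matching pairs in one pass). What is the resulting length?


Input: aaceeabb
Stack-based adjacent duplicate removal:
  Read 'a': push. Stack: a
  Read 'a': matches stack top 'a' => pop. Stack: (empty)
  Read 'c': push. Stack: c
  Read 'e': push. Stack: ce
  Read 'e': matches stack top 'e' => pop. Stack: c
  Read 'a': push. Stack: ca
  Read 'b': push. Stack: cab
  Read 'b': matches stack top 'b' => pop. Stack: ca
Final stack: "ca" (length 2)

2


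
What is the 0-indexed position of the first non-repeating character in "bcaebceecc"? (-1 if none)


Input: bcaebceecc
Character frequencies:
  'a': 1
  'b': 2
  'c': 4
  'e': 3
Scanning left to right for freq == 1:
  Position 0 ('b'): freq=2, skip
  Position 1 ('c'): freq=4, skip
  Position 2 ('a'): unique! => answer = 2

2


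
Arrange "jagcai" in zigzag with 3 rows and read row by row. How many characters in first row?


Zigzag "jagcai" into 3 rows:
Placing characters:
  'j' => row 0
  'a' => row 1
  'g' => row 2
  'c' => row 1
  'a' => row 0
  'i' => row 1
Rows:
  Row 0: "ja"
  Row 1: "aci"
  Row 2: "g"
First row length: 2

2


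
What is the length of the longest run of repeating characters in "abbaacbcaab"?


Input: "abbaacbcaab"
Scanning for longest run:
  Position 1 ('b'): new char, reset run to 1
  Position 2 ('b'): continues run of 'b', length=2
  Position 3 ('a'): new char, reset run to 1
  Position 4 ('a'): continues run of 'a', length=2
  Position 5 ('c'): new char, reset run to 1
  Position 6 ('b'): new char, reset run to 1
  Position 7 ('c'): new char, reset run to 1
  Position 8 ('a'): new char, reset run to 1
  Position 9 ('a'): continues run of 'a', length=2
  Position 10 ('b'): new char, reset run to 1
Longest run: 'b' with length 2

2


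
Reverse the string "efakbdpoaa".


Input: efakbdpoaa
Reading characters right to left:
  Position 9: 'a'
  Position 8: 'a'
  Position 7: 'o'
  Position 6: 'p'
  Position 5: 'd'
  Position 4: 'b'
  Position 3: 'k'
  Position 2: 'a'
  Position 1: 'f'
  Position 0: 'e'
Reversed: aaopdbkafe

aaopdbkafe


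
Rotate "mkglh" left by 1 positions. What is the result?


Input: "mkglh", rotate left by 1
First 1 characters: "m"
Remaining characters: "kglh"
Concatenate remaining + first: "kglh" + "m" = "kglhm"

kglhm


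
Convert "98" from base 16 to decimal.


Input: "98" in base 16
Positional expansion:
  Digit '9' (value 9) x 16^1 = 144
  Digit '8' (value 8) x 16^0 = 8
Sum = 152

152


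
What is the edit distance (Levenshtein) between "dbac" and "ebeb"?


Computing edit distance: "dbac" -> "ebeb"
DP table:
           e    b    e    b
      0    1    2    3    4
  d   1    1    2    3    4
  b   2    2    1    2    3
  a   3    3    2    2    3
  c   4    4    3    3    3
Edit distance = dp[4][4] = 3

3


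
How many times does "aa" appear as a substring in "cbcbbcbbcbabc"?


Searching for "aa" in "cbcbbcbbcbabc"
Scanning each position:
  Position 0: "cb" => no
  Position 1: "bc" => no
  Position 2: "cb" => no
  Position 3: "bb" => no
  Position 4: "bc" => no
  Position 5: "cb" => no
  Position 6: "bb" => no
  Position 7: "bc" => no
  Position 8: "cb" => no
  Position 9: "ba" => no
  Position 10: "ab" => no
  Position 11: "bc" => no
Total occurrences: 0

0


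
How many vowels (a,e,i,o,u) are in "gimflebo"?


Input: gimflebo
Checking each character:
  'g' at position 0: consonant
  'i' at position 1: vowel (running total: 1)
  'm' at position 2: consonant
  'f' at position 3: consonant
  'l' at position 4: consonant
  'e' at position 5: vowel (running total: 2)
  'b' at position 6: consonant
  'o' at position 7: vowel (running total: 3)
Total vowels: 3

3


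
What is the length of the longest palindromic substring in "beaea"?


Input: "beaea"
Checking substrings for palindromes:
  [1:4] "eae" (len 3) => palindrome
  [2:5] "aea" (len 3) => palindrome
Longest palindromic substring: "eae" with length 3

3


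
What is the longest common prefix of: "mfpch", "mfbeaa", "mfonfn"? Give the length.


Words: mfpch, mfbeaa, mfonfn
  Position 0: all 'm' => match
  Position 1: all 'f' => match
  Position 2: ('p', 'b', 'o') => mismatch, stop
LCP = "mf" (length 2)

2


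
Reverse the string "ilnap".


Input: ilnap
Reading characters right to left:
  Position 4: 'p'
  Position 3: 'a'
  Position 2: 'n'
  Position 1: 'l'
  Position 0: 'i'
Reversed: panli

panli


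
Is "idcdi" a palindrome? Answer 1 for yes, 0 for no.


Input: idcdi
Reversed: idcdi
  Compare pos 0 ('i') with pos 4 ('i'): match
  Compare pos 1 ('d') with pos 3 ('d'): match
Result: palindrome

1


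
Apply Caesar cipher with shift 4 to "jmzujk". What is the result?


Caesar cipher: shift "jmzujk" by 4
  'j' (pos 9) + 4 = pos 13 = 'n'
  'm' (pos 12) + 4 = pos 16 = 'q'
  'z' (pos 25) + 4 = pos 3 = 'd'
  'u' (pos 20) + 4 = pos 24 = 'y'
  'j' (pos 9) + 4 = pos 13 = 'n'
  'k' (pos 10) + 4 = pos 14 = 'o'
Result: nqdyno

nqdyno


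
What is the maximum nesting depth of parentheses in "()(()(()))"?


Input: "()(()(()))"
Tracking depth:
  Position 0 '(': depth becomes 1
  Position 1 ')': depth becomes 0
  Position 2 '(': depth becomes 1
  Position 3 '(': depth becomes 2
  Position 4 ')': depth becomes 1
  Position 5 '(': depth becomes 2
  Position 6 '(': depth becomes 3
  Position 7 ')': depth becomes 2
  Position 8 ')': depth becomes 1
  Position 9 ')': depth becomes 0
Maximum depth reached: 3

3


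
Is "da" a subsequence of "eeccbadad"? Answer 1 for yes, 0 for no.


Check if "da" is a subsequence of "eeccbadad"
Greedy scan:
  Position 0 ('e'): no match needed
  Position 1 ('e'): no match needed
  Position 2 ('c'): no match needed
  Position 3 ('c'): no match needed
  Position 4 ('b'): no match needed
  Position 5 ('a'): no match needed
  Position 6 ('d'): matches sub[0] = 'd'
  Position 7 ('a'): matches sub[1] = 'a'
  Position 8 ('d'): no match needed
All 2 characters matched => is a subsequence

1


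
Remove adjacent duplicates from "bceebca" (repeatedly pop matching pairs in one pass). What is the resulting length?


Input: bceebca
Stack-based adjacent duplicate removal:
  Read 'b': push. Stack: b
  Read 'c': push. Stack: bc
  Read 'e': push. Stack: bce
  Read 'e': matches stack top 'e' => pop. Stack: bc
  Read 'b': push. Stack: bcb
  Read 'c': push. Stack: bcbc
  Read 'a': push. Stack: bcbca
Final stack: "bcbca" (length 5)

5


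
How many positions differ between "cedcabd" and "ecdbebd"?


Comparing "cedcabd" and "ecdbebd" position by position:
  Position 0: 'c' vs 'e' => DIFFER
  Position 1: 'e' vs 'c' => DIFFER
  Position 2: 'd' vs 'd' => same
  Position 3: 'c' vs 'b' => DIFFER
  Position 4: 'a' vs 'e' => DIFFER
  Position 5: 'b' vs 'b' => same
  Position 6: 'd' vs 'd' => same
Positions that differ: 4

4


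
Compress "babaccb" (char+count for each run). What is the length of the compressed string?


Input: babaccb
Runs:
  'b' x 1 => "b1"
  'a' x 1 => "a1"
  'b' x 1 => "b1"
  'a' x 1 => "a1"
  'c' x 2 => "c2"
  'b' x 1 => "b1"
Compressed: "b1a1b1a1c2b1"
Compressed length: 12

12


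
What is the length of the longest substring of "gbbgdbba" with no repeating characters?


Input: "gbbgdbba"
Sliding window (track last position of each char):
  Position 0 ('g'): window [0,0] length 1 -- new best
  Position 1 ('b'): window [0,1] length 2 -- new best
  Position 2 ('b'): repeat (last at 1), move window start to 2
  Position 2 ('b'): window [2,2] length 1
  Position 3 ('g'): window [2,3] length 2
  Position 4 ('d'): window [2,4] length 3 -- new best
  Position 5 ('b'): repeat (last at 2), move window start to 3
  Position 5 ('b'): window [3,5] length 3
  Position 6 ('b'): repeat (last at 5), move window start to 6
  Position 6 ('b'): window [6,6] length 1
  Position 7 ('a'): window [6,7] length 2
Longest substring with no repeats: "bgd" with length 3

3


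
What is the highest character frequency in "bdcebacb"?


Input: bdcebacb
Character counts:
  'a': 1
  'b': 3
  'c': 2
  'd': 1
  'e': 1
Maximum frequency: 3

3


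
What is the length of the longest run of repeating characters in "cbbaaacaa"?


Input: "cbbaaacaa"
Scanning for longest run:
  Position 1 ('b'): new char, reset run to 1
  Position 2 ('b'): continues run of 'b', length=2
  Position 3 ('a'): new char, reset run to 1
  Position 4 ('a'): continues run of 'a', length=2
  Position 5 ('a'): continues run of 'a', length=3
  Position 6 ('c'): new char, reset run to 1
  Position 7 ('a'): new char, reset run to 1
  Position 8 ('a'): continues run of 'a', length=2
Longest run: 'a' with length 3

3


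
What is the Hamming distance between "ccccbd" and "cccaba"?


Comparing "ccccbd" and "cccaba" position by position:
  Position 0: 'c' vs 'c' => same
  Position 1: 'c' vs 'c' => same
  Position 2: 'c' vs 'c' => same
  Position 3: 'c' vs 'a' => differ
  Position 4: 'b' vs 'b' => same
  Position 5: 'd' vs 'a' => differ
Total differences (Hamming distance): 2

2


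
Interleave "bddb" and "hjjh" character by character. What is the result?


Interleaving "bddb" and "hjjh":
  Position 0: 'b' from first, 'h' from second => "bh"
  Position 1: 'd' from first, 'j' from second => "dj"
  Position 2: 'd' from first, 'j' from second => "dj"
  Position 3: 'b' from first, 'h' from second => "bh"
Result: bhdjdjbh

bhdjdjbh


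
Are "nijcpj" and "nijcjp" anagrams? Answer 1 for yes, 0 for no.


Strings: "nijcpj", "nijcjp"
Sorted first:  cijjnp
Sorted second: cijjnp
Sorted forms match => anagrams

1


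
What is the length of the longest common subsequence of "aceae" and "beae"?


LCS of "aceae" and "beae"
DP table:
           b    e    a    e
      0    0    0    0    0
  a   0    0    0    1    1
  c   0    0    0    1    1
  e   0    0    1    1    2
  a   0    0    1    2    2
  e   0    0    1    2    3
LCS length = dp[5][4] = 3

3


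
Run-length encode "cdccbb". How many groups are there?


Input: cdccbb
Scanning for consecutive runs:
  Group 1: 'c' x 1 (positions 0-0)
  Group 2: 'd' x 1 (positions 1-1)
  Group 3: 'c' x 2 (positions 2-3)
  Group 4: 'b' x 2 (positions 4-5)
Total groups: 4

4


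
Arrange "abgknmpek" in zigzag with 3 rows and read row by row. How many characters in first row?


Zigzag "abgknmpek" into 3 rows:
Placing characters:
  'a' => row 0
  'b' => row 1
  'g' => row 2
  'k' => row 1
  'n' => row 0
  'm' => row 1
  'p' => row 2
  'e' => row 1
  'k' => row 0
Rows:
  Row 0: "ank"
  Row 1: "bkme"
  Row 2: "gp"
First row length: 3

3


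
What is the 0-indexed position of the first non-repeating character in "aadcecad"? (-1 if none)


Input: aadcecad
Character frequencies:
  'a': 3
  'c': 2
  'd': 2
  'e': 1
Scanning left to right for freq == 1:
  Position 0 ('a'): freq=3, skip
  Position 1 ('a'): freq=3, skip
  Position 2 ('d'): freq=2, skip
  Position 3 ('c'): freq=2, skip
  Position 4 ('e'): unique! => answer = 4

4


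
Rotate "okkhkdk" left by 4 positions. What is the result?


Input: "okkhkdk", rotate left by 4
First 4 characters: "okkh"
Remaining characters: "kdk"
Concatenate remaining + first: "kdk" + "okkh" = "kdkokkh"

kdkokkh


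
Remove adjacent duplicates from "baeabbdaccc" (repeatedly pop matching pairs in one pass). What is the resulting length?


Input: baeabbdaccc
Stack-based adjacent duplicate removal:
  Read 'b': push. Stack: b
  Read 'a': push. Stack: ba
  Read 'e': push. Stack: bae
  Read 'a': push. Stack: baea
  Read 'b': push. Stack: baeab
  Read 'b': matches stack top 'b' => pop. Stack: baea
  Read 'd': push. Stack: baead
  Read 'a': push. Stack: baeada
  Read 'c': push. Stack: baeadac
  Read 'c': matches stack top 'c' => pop. Stack: baeada
  Read 'c': push. Stack: baeadac
Final stack: "baeadac" (length 7)

7


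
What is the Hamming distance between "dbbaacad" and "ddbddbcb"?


Comparing "dbbaacad" and "ddbddbcb" position by position:
  Position 0: 'd' vs 'd' => same
  Position 1: 'b' vs 'd' => differ
  Position 2: 'b' vs 'b' => same
  Position 3: 'a' vs 'd' => differ
  Position 4: 'a' vs 'd' => differ
  Position 5: 'c' vs 'b' => differ
  Position 6: 'a' vs 'c' => differ
  Position 7: 'd' vs 'b' => differ
Total differences (Hamming distance): 6

6


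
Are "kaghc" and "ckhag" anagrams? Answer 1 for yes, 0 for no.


Strings: "kaghc", "ckhag"
Sorted first:  acghk
Sorted second: acghk
Sorted forms match => anagrams

1


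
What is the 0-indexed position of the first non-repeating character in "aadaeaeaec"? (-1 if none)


Input: aadaeaeaec
Character frequencies:
  'a': 5
  'c': 1
  'd': 1
  'e': 3
Scanning left to right for freq == 1:
  Position 0 ('a'): freq=5, skip
  Position 1 ('a'): freq=5, skip
  Position 2 ('d'): unique! => answer = 2

2


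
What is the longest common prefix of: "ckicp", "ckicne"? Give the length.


Words: ckicp, ckicne
  Position 0: all 'c' => match
  Position 1: all 'k' => match
  Position 2: all 'i' => match
  Position 3: all 'c' => match
  Position 4: ('p', 'n') => mismatch, stop
LCP = "ckic" (length 4)

4


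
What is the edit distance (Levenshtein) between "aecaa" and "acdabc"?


Computing edit distance: "aecaa" -> "acdabc"
DP table:
           a    c    d    a    b    c
      0    1    2    3    4    5    6
  a   1    0    1    2    3    4    5
  e   2    1    1    2    3    4    5
  c   3    2    1    2    3    4    4
  a   4    3    2    2    2    3    4
  a   5    4    3    3    2    3    4
Edit distance = dp[5][6] = 4

4
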